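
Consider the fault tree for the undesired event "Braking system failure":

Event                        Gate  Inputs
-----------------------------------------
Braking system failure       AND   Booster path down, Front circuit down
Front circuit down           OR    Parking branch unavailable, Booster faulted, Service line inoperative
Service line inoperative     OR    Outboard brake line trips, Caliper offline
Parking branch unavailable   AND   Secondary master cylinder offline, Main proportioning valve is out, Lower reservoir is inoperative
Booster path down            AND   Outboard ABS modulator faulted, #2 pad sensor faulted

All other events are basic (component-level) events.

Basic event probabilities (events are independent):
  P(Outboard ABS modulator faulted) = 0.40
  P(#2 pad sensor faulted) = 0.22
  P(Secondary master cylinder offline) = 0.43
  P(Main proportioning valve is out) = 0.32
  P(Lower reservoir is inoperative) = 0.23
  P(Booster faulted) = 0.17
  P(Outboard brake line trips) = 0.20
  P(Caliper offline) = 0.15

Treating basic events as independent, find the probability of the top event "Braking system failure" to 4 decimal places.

0.0399

P(Booster path down) [AND] = 0.40 × 0.22 = 0.088000
P(Parking branch unavailable) [AND] = 0.43 × 0.32 × 0.23 = 0.031648
P(Service line inoperative) [OR] = 1 − (1−0.20) × (1−0.15) = 0.320000
P(Front circuit down) [OR] = 1 − (1−0.031648) × (1−0.17) × (1−0.320000) = 0.453462
P(Braking system failure) [AND] = 0.088000 × 0.453462 = 0.039905
Rounded to 4 decimal places: P(Braking system failure) ≈ 0.0399.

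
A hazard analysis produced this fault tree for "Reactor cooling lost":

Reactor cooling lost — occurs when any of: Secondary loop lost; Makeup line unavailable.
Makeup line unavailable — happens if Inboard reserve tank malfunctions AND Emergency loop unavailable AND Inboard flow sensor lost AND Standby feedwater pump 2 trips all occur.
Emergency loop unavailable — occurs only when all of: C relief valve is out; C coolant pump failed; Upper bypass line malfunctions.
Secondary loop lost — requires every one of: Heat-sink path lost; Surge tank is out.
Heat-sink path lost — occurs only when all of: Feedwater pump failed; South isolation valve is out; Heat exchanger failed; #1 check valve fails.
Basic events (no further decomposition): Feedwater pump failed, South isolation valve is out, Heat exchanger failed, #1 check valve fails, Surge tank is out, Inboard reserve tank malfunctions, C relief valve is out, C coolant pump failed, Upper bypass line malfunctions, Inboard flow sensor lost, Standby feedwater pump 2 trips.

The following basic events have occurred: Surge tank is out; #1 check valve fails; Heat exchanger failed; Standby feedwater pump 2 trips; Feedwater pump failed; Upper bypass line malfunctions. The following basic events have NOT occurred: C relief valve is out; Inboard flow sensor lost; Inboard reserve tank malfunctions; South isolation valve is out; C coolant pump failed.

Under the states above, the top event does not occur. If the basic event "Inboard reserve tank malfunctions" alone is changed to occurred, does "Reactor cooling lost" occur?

Counterfactual: set "Inboard reserve tank malfunctions" to occurred.
Heat-sink path lost [AND]: Feedwater pump failed=occurs, South isolation valve is out=not, Heat exchanger failed=occurs, #1 check valve fails=occurs → not all inputs occur → does not occur.
Secondary loop lost [AND]: Heat-sink path lost=not, Surge tank is out=occurs → not all inputs occur → does not occur.
Emergency loop unavailable [AND]: C relief valve is out=not, C coolant pump failed=not, Upper bypass line malfunctions=occurs → not all inputs occur → does not occur.
Makeup line unavailable [AND]: Inboard reserve tank malfunctions=occurs, Emergency loop unavailable=not, Inboard flow sensor lost=not, Standby feedwater pump 2 trips=occurs → not all inputs occur → does not occur.
Reactor cooling lost [OR]: Secondary loop lost=not, Makeup line unavailable=not → no input occurs → does not occur.

No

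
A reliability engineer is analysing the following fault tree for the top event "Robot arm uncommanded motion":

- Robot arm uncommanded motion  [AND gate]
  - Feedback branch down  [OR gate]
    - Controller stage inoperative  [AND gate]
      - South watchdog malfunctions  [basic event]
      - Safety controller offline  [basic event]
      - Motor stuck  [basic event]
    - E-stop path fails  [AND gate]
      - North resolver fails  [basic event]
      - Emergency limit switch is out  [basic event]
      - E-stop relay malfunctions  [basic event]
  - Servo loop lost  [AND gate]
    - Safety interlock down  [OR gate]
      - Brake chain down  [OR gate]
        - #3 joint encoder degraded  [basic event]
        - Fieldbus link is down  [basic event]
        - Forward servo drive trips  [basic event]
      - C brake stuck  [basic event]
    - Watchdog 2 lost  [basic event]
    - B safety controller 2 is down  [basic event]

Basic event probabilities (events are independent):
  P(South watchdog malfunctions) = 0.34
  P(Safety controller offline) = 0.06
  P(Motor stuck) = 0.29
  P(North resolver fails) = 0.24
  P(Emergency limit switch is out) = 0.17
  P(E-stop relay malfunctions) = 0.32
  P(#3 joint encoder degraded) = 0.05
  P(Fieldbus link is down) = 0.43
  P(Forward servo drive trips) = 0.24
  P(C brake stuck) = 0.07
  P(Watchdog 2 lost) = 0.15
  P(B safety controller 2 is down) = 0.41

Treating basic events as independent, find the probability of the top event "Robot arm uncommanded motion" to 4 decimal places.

P(Controller stage inoperative) [AND] = 0.34 × 0.06 × 0.29 = 0.005916
P(E-stop path fails) [AND] = 0.24 × 0.17 × 0.32 = 0.013056
P(Feedback branch down) [OR] = 1 − (1−0.005916) × (1−0.013056) = 0.018895
P(Brake chain down) [OR] = 1 − (1−0.05) × (1−0.43) × (1−0.24) = 0.588460
P(Safety interlock down) [OR] = 1 − (1−0.588460) × (1−0.07) = 0.617268
P(Servo loop lost) [AND] = 0.617268 × 0.15 × 0.41 = 0.037962
P(Robot arm uncommanded motion) [AND] = 0.018895 × 0.037962 = 0.000717
Rounded to 4 decimal places: P(Robot arm uncommanded motion) ≈ 0.0007.

0.0007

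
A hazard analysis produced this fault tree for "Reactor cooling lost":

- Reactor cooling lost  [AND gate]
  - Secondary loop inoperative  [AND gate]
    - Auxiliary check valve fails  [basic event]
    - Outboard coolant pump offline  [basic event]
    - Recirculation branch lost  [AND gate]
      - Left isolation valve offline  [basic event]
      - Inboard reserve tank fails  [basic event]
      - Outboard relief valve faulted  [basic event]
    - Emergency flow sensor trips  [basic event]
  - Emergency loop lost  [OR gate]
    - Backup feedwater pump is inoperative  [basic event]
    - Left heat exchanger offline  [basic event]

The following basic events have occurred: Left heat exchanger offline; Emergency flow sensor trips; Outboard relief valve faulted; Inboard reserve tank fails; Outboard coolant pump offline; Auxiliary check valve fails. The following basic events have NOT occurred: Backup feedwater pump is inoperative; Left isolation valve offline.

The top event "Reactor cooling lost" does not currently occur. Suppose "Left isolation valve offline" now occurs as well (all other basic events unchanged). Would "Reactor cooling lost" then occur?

Counterfactual: set "Left isolation valve offline" to occurred.
Recirculation branch lost [AND]: Left isolation valve offline=occurs, Inboard reserve tank fails=occurs, Outboard relief valve faulted=occurs → all inputs occur → occurs.
Secondary loop inoperative [AND]: Auxiliary check valve fails=occurs, Outboard coolant pump offline=occurs, Recirculation branch lost=occurs, Emergency flow sensor trips=occurs → all inputs occur → occurs.
Emergency loop lost [OR]: Backup feedwater pump is inoperative=not, Left heat exchanger offline=occurs → at least one input occurs → occurs.
Reactor cooling lost [AND]: Secondary loop inoperative=occurs, Emergency loop lost=occurs → all inputs occur → occurs.

Yes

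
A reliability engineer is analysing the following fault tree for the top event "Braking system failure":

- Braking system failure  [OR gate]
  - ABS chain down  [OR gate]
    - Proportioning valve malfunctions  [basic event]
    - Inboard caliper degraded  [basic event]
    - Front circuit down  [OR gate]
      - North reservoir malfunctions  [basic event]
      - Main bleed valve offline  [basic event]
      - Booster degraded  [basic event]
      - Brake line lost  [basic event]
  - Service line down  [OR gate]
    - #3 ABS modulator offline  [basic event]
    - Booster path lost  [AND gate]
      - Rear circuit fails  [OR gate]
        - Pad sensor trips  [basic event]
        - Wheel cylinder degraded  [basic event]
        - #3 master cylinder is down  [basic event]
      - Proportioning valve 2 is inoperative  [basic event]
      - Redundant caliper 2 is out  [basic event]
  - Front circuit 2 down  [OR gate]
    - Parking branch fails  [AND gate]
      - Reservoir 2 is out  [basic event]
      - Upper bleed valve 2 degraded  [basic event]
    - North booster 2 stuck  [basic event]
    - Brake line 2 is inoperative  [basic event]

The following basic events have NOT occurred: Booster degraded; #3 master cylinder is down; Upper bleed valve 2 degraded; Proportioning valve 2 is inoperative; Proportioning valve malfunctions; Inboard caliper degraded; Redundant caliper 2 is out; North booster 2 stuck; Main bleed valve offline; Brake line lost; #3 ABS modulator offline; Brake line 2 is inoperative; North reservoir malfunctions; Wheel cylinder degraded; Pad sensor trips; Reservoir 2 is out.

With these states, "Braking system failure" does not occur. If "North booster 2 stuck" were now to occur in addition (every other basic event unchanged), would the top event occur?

Counterfactual: set "North booster 2 stuck" to occurred.
Front circuit down [OR]: North reservoir malfunctions=not, Main bleed valve offline=not, Booster degraded=not, Brake line lost=not → no input occurs → does not occur.
ABS chain down [OR]: Proportioning valve malfunctions=not, Inboard caliper degraded=not, Front circuit down=not → no input occurs → does not occur.
Rear circuit fails [OR]: Pad sensor trips=not, Wheel cylinder degraded=not, #3 master cylinder is down=not → no input occurs → does not occur.
Booster path lost [AND]: Rear circuit fails=not, Proportioning valve 2 is inoperative=not, Redundant caliper 2 is out=not → not all inputs occur → does not occur.
Service line down [OR]: #3 ABS modulator offline=not, Booster path lost=not → no input occurs → does not occur.
Parking branch fails [AND]: Reservoir 2 is out=not, Upper bleed valve 2 degraded=not → not all inputs occur → does not occur.
Front circuit 2 down [OR]: Parking branch fails=not, North booster 2 stuck=occurs, Brake line 2 is inoperative=not → at least one input occurs → occurs.
Braking system failure [OR]: ABS chain down=not, Service line down=not, Front circuit 2 down=occurs → at least one input occurs → occurs.

Yes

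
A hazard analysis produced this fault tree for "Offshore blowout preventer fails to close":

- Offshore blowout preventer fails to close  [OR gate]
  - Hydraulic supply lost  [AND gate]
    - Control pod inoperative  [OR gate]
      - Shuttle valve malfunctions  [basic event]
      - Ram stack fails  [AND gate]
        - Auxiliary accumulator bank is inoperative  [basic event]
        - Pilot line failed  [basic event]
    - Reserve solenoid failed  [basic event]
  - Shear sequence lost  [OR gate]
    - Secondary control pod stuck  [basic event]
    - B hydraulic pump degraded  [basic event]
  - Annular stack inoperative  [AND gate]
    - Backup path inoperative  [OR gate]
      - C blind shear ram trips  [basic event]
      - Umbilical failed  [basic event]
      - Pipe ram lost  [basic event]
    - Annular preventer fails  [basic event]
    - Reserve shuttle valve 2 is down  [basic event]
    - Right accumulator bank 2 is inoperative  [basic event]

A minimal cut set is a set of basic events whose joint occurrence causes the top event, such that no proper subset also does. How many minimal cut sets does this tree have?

Ram stack fails [AND]: one cut set from each child combined → 1 × 1 = 1 cut set(s).
Control pod inoperative [OR]: union of children's cut sets → 2 cut set(s).
Hydraulic supply lost [AND]: one cut set from each child combined → 2 × 1 = 2 cut set(s).
Shear sequence lost [OR]: union of children's cut sets → 2 cut set(s).
Backup path inoperative [OR]: union of children's cut sets → 3 cut set(s).
Annular stack inoperative [AND]: one cut set from each child combined → 3 × 1 × 1 × 1 = 3 cut set(s).
Offshore blowout preventer fails to close [OR]: union of children's cut sets → 7 cut set(s).
Minimal cut sets: {Reserve solenoid failed, Shuttle valve malfunctions}; {Auxiliary accumulator bank is inoperative, Pilot line failed, Reserve solenoid failed}; {Secondary control pod stuck}; {B hydraulic pump degraded}; {Annular preventer fails, C blind shear ram trips, Reserve shuttle valve 2 is down, Right accumulator bank 2 is inoperative}; {Annular preventer fails, Reserve shuttle valve 2 is down, Right accumulator bank 2 is inoperative, Umbilical failed}; {Annular preventer fails, Pipe ram lost, Reserve shuttle valve 2 is down, Right accumulator bank 2 is inoperative}.

7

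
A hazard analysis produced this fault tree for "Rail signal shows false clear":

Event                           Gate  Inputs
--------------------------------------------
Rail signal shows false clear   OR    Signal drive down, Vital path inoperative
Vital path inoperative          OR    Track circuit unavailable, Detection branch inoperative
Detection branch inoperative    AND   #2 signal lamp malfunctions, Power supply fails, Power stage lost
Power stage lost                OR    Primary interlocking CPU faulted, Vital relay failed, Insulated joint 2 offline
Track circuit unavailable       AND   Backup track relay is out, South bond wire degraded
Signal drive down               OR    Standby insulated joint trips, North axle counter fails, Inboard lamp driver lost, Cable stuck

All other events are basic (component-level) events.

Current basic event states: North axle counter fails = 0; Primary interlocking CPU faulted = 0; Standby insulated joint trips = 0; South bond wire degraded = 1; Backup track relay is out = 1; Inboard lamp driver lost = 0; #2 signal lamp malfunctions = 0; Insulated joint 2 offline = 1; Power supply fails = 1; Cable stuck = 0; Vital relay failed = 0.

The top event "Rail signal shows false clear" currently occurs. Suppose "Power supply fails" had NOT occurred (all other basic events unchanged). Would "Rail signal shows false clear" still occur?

Counterfactual: set "Power supply fails" to not occurred.
Signal drive down [OR]: Standby insulated joint trips=not, North axle counter fails=not, Inboard lamp driver lost=not, Cable stuck=not → no input occurs → does not occur.
Track circuit unavailable [AND]: Backup track relay is out=occurs, South bond wire degraded=occurs → all inputs occur → occurs.
Power stage lost [OR]: Primary interlocking CPU faulted=not, Vital relay failed=not, Insulated joint 2 offline=occurs → at least one input occurs → occurs.
Detection branch inoperative [AND]: #2 signal lamp malfunctions=not, Power supply fails=not, Power stage lost=occurs → not all inputs occur → does not occur.
Vital path inoperative [OR]: Track circuit unavailable=occurs, Detection branch inoperative=not → at least one input occurs → occurs.
Rail signal shows false clear [OR]: Signal drive down=not, Vital path inoperative=occurs → at least one input occurs → occurs.

Yes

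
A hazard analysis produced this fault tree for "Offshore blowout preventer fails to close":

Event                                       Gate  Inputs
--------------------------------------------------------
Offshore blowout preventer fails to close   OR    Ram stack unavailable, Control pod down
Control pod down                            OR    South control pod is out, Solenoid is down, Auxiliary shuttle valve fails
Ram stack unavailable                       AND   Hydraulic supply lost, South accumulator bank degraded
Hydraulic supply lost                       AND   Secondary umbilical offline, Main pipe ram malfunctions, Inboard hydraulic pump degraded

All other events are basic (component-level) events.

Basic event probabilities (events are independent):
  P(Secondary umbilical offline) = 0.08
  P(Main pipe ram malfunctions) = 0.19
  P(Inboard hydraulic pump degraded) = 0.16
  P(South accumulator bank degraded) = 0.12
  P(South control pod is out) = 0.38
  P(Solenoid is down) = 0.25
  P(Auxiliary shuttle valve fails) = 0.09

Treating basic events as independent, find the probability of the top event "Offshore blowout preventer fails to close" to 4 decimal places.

0.5770

P(Hydraulic supply lost) [AND] = 0.08 × 0.19 × 0.16 = 0.002432
P(Ram stack unavailable) [AND] = 0.002432 × 0.12 = 0.000292
P(Control pod down) [OR] = 1 − (1−0.38) × (1−0.25) × (1−0.09) = 0.576850
P(Offshore blowout preventer fails to close) [OR] = 1 − (1−0.000292) × (1−0.576850) = 0.576974
Rounded to 4 decimal places: P(Offshore blowout preventer fails to close) ≈ 0.5770.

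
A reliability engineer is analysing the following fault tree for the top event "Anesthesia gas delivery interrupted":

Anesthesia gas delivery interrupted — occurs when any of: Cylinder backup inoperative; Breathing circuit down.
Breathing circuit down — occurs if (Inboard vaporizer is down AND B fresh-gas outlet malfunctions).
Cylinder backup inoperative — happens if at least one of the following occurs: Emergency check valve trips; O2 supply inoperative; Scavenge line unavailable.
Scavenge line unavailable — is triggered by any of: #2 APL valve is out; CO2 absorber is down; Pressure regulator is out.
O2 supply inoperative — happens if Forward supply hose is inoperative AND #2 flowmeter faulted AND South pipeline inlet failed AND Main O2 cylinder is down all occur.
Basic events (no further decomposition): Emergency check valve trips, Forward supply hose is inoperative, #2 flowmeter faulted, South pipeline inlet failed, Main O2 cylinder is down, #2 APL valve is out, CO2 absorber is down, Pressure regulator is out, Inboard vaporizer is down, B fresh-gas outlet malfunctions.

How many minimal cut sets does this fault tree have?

6

O2 supply inoperative [AND]: one cut set from each child combined → 1 × 1 × 1 × 1 = 1 cut set(s).
Scavenge line unavailable [OR]: union of children's cut sets → 3 cut set(s).
Cylinder backup inoperative [OR]: union of children's cut sets → 5 cut set(s).
Breathing circuit down [AND]: one cut set from each child combined → 1 × 1 = 1 cut set(s).
Anesthesia gas delivery interrupted [OR]: union of children's cut sets → 6 cut set(s).
Minimal cut sets: {Emergency check valve trips}; {#2 flowmeter faulted, Forward supply hose is inoperative, Main O2 cylinder is down, South pipeline inlet failed}; {#2 APL valve is out}; {CO2 absorber is down}; {Pressure regulator is out}; {B fresh-gas outlet malfunctions, Inboard vaporizer is down}.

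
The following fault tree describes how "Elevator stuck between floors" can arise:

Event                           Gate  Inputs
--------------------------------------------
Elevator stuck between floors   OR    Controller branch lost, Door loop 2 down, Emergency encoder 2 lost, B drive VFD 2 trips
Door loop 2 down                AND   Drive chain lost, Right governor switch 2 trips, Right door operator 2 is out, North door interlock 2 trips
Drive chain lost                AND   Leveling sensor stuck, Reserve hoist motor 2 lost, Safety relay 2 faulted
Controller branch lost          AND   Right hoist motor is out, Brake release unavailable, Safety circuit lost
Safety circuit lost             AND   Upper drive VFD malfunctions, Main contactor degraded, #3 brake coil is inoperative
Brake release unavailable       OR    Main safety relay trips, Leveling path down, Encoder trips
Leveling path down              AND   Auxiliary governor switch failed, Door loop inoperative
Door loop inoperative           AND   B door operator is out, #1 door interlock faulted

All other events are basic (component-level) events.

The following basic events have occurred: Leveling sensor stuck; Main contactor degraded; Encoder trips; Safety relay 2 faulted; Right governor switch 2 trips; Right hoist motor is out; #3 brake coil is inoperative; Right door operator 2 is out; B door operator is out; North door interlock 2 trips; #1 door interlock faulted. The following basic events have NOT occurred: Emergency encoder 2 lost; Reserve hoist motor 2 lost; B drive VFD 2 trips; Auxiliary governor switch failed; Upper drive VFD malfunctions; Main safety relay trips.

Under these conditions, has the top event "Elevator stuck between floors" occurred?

No

Door loop inoperative [AND]: B door operator is out=occurs, #1 door interlock faulted=occurs → all inputs occur → occurs.
Leveling path down [AND]: Auxiliary governor switch failed=not, Door loop inoperative=occurs → not all inputs occur → does not occur.
Brake release unavailable [OR]: Main safety relay trips=not, Leveling path down=not, Encoder trips=occurs → at least one input occurs → occurs.
Safety circuit lost [AND]: Upper drive VFD malfunctions=not, Main contactor degraded=occurs, #3 brake coil is inoperative=occurs → not all inputs occur → does not occur.
Controller branch lost [AND]: Right hoist motor is out=occurs, Brake release unavailable=occurs, Safety circuit lost=not → not all inputs occur → does not occur.
Drive chain lost [AND]: Leveling sensor stuck=occurs, Reserve hoist motor 2 lost=not, Safety relay 2 faulted=occurs → not all inputs occur → does not occur.
Door loop 2 down [AND]: Drive chain lost=not, Right governor switch 2 trips=occurs, Right door operator 2 is out=occurs, North door interlock 2 trips=occurs → not all inputs occur → does not occur.
Elevator stuck between floors [OR]: Controller branch lost=not, Door loop 2 down=not, Emergency encoder 2 lost=not, B drive VFD 2 trips=not → no input occurs → does not occur.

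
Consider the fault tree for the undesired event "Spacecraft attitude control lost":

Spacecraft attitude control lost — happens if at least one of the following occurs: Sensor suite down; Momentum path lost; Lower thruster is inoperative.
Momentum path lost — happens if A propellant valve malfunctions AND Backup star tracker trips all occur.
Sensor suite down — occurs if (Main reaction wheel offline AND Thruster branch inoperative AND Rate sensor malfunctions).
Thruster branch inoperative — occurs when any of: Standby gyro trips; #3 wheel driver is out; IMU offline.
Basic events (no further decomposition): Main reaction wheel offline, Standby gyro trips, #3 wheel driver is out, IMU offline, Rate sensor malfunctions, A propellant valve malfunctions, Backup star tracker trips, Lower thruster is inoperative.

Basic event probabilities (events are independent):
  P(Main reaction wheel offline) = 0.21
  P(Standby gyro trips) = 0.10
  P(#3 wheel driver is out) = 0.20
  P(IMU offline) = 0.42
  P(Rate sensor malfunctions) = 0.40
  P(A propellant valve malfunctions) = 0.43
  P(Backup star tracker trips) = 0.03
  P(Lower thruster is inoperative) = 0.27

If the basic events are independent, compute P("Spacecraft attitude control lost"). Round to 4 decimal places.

P(Thruster branch inoperative) [OR] = 1 − (1−0.10) × (1−0.20) × (1−0.42) = 0.582400
P(Sensor suite down) [AND] = 0.21 × 0.582400 × 0.40 = 0.048922
P(Momentum path lost) [AND] = 0.43 × 0.03 = 0.012900
P(Spacecraft attitude control lost) [OR] = 1 − (1−0.048922) × (1−0.012900) × (1−0.27) = 0.314669
Rounded to 4 decimal places: P(Spacecraft attitude control lost) ≈ 0.3147.

0.3147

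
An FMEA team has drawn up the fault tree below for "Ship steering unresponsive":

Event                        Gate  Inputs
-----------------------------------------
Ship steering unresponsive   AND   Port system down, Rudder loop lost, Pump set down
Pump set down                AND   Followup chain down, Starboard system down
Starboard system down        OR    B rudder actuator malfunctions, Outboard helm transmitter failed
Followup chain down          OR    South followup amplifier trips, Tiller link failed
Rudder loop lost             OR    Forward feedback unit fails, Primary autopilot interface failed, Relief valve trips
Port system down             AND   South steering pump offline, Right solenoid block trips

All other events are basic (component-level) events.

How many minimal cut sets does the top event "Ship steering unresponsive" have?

Port system down [AND]: one cut set from each child combined → 1 × 1 = 1 cut set(s).
Rudder loop lost [OR]: union of children's cut sets → 3 cut set(s).
Followup chain down [OR]: union of children's cut sets → 2 cut set(s).
Starboard system down [OR]: union of children's cut sets → 2 cut set(s).
Pump set down [AND]: one cut set from each child combined → 2 × 2 = 4 cut set(s).
Ship steering unresponsive [AND]: one cut set from each child combined → 1 × 3 × 4 = 12 cut set(s).

12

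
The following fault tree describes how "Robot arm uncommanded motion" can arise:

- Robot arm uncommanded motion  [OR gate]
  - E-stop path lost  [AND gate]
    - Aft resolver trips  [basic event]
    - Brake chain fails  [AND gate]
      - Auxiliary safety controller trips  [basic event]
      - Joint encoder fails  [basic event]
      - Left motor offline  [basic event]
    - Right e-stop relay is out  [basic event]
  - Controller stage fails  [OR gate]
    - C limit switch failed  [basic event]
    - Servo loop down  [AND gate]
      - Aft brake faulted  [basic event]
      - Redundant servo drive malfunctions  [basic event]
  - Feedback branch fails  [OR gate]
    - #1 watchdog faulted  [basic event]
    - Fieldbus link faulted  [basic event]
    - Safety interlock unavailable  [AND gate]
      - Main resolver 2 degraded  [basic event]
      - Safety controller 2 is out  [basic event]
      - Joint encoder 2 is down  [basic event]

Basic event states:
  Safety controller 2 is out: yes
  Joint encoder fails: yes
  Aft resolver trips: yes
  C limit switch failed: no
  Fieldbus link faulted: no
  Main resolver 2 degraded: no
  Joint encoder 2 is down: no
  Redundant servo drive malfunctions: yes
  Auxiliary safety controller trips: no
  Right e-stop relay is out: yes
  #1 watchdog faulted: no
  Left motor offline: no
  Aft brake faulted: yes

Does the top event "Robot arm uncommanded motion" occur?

Yes

Brake chain fails [AND]: Auxiliary safety controller trips=not, Joint encoder fails=occurs, Left motor offline=not → not all inputs occur → does not occur.
E-stop path lost [AND]: Aft resolver trips=occurs, Brake chain fails=not, Right e-stop relay is out=occurs → not all inputs occur → does not occur.
Servo loop down [AND]: Aft brake faulted=occurs, Redundant servo drive malfunctions=occurs → all inputs occur → occurs.
Controller stage fails [OR]: C limit switch failed=not, Servo loop down=occurs → at least one input occurs → occurs.
Safety interlock unavailable [AND]: Main resolver 2 degraded=not, Safety controller 2 is out=occurs, Joint encoder 2 is down=not → not all inputs occur → does not occur.
Feedback branch fails [OR]: #1 watchdog faulted=not, Fieldbus link faulted=not, Safety interlock unavailable=not → no input occurs → does not occur.
Robot arm uncommanded motion [OR]: E-stop path lost=not, Controller stage fails=occurs, Feedback branch fails=not → at least one input occurs → occurs.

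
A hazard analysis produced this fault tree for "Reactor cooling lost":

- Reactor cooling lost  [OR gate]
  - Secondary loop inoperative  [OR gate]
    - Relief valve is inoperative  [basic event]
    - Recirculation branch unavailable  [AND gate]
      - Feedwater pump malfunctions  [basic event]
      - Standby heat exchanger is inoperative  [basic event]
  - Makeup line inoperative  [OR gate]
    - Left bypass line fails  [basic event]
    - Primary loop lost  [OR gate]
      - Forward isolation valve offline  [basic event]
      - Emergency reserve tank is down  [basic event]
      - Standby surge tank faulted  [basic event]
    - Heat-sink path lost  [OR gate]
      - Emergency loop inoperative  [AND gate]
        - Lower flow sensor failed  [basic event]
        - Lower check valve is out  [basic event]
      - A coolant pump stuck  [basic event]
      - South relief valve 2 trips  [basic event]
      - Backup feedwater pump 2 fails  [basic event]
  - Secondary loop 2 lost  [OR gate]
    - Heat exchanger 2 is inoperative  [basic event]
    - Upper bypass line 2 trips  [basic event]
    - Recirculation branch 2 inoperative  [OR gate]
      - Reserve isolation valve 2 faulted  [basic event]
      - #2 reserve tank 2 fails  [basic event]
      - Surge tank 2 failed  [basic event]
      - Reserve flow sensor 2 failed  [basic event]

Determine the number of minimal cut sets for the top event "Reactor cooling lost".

16

Recirculation branch unavailable [AND]: one cut set from each child combined → 1 × 1 = 1 cut set(s).
Secondary loop inoperative [OR]: union of children's cut sets → 2 cut set(s).
Primary loop lost [OR]: union of children's cut sets → 3 cut set(s).
Emergency loop inoperative [AND]: one cut set from each child combined → 1 × 1 = 1 cut set(s).
Heat-sink path lost [OR]: union of children's cut sets → 4 cut set(s).
Makeup line inoperative [OR]: union of children's cut sets → 8 cut set(s).
Recirculation branch 2 inoperative [OR]: union of children's cut sets → 4 cut set(s).
Secondary loop 2 lost [OR]: union of children's cut sets → 6 cut set(s).
Reactor cooling lost [OR]: union of children's cut sets → 16 cut set(s).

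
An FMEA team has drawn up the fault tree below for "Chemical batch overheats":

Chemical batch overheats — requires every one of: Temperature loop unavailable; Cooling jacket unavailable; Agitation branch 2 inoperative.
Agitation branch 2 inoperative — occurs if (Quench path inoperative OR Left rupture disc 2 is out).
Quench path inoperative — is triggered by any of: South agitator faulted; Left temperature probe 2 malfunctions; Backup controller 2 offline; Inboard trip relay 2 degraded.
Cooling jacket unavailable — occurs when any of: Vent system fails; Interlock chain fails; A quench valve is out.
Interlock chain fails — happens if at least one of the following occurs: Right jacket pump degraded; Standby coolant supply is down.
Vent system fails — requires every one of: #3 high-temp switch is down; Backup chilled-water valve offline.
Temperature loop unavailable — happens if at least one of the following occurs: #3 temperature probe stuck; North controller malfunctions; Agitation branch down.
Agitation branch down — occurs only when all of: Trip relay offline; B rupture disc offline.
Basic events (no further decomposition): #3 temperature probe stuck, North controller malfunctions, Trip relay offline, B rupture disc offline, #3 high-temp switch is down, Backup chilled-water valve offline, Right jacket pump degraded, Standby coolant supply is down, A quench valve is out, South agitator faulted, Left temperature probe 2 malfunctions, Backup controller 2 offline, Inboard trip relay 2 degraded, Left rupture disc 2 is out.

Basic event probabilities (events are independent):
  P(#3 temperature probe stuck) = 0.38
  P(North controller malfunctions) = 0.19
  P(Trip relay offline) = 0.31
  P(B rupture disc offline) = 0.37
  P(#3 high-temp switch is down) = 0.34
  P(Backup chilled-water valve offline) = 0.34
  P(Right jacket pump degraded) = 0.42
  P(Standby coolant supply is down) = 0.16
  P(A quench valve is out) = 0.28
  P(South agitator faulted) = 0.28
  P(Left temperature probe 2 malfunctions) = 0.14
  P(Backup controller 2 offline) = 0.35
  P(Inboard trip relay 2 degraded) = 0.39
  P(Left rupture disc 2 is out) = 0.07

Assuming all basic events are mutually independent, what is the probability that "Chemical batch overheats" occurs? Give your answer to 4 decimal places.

P(Agitation branch down) [AND] = 0.31 × 0.37 = 0.114700
P(Temperature loop unavailable) [OR] = 1 − (1−0.38) × (1−0.19) × (1−0.114700) = 0.555402
P(Vent system fails) [AND] = 0.34 × 0.34 = 0.115600
P(Interlock chain fails) [OR] = 1 − (1−0.42) × (1−0.16) = 0.512800
P(Cooling jacket unavailable) [OR] = 1 − (1−0.115600) × (1−0.512800) × (1−0.28) = 0.689767
P(Quench path inoperative) [OR] = 1 − (1−0.28) × (1−0.14) × (1−0.35) × (1−0.39) = 0.754487
P(Agitation branch 2 inoperative) [OR] = 1 − (1−0.754487) × (1−0.07) = 0.771673
P(Chemical batch overheats) [AND] = 0.555402 × 0.689767 × 0.771673 = 0.295626
Rounded to 4 decimal places: P(Chemical batch overheats) ≈ 0.2956.

0.2956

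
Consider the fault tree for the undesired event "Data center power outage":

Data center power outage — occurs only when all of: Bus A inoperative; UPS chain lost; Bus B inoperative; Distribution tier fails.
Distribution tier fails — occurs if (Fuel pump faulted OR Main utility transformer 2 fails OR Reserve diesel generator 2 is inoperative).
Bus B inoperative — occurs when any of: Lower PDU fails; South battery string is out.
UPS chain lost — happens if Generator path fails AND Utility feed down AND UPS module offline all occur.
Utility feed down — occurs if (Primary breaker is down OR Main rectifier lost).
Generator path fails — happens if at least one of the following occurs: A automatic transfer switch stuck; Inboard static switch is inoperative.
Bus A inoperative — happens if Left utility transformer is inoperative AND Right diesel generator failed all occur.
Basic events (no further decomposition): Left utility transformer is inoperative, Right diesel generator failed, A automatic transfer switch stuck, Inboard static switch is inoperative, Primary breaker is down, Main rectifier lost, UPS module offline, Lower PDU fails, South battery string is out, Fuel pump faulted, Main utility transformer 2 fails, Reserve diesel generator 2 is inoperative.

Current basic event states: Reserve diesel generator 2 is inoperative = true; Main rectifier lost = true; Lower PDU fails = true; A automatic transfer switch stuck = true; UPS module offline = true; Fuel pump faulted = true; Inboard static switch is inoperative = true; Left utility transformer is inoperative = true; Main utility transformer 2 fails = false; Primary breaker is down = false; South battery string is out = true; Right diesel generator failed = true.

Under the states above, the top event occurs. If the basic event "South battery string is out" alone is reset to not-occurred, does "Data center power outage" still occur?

Yes

Counterfactual: set "South battery string is out" to not occurred.
Bus A inoperative [AND]: Left utility transformer is inoperative=occurs, Right diesel generator failed=occurs → all inputs occur → occurs.
Generator path fails [OR]: A automatic transfer switch stuck=occurs, Inboard static switch is inoperative=occurs → at least one input occurs → occurs.
Utility feed down [OR]: Primary breaker is down=not, Main rectifier lost=occurs → at least one input occurs → occurs.
UPS chain lost [AND]: Generator path fails=occurs, Utility feed down=occurs, UPS module offline=occurs → all inputs occur → occurs.
Bus B inoperative [OR]: Lower PDU fails=occurs, South battery string is out=not → at least one input occurs → occurs.
Distribution tier fails [OR]: Fuel pump faulted=occurs, Main utility transformer 2 fails=not, Reserve diesel generator 2 is inoperative=occurs → at least one input occurs → occurs.
Data center power outage [AND]: Bus A inoperative=occurs, UPS chain lost=occurs, Bus B inoperative=occurs, Distribution tier fails=occurs → all inputs occur → occurs.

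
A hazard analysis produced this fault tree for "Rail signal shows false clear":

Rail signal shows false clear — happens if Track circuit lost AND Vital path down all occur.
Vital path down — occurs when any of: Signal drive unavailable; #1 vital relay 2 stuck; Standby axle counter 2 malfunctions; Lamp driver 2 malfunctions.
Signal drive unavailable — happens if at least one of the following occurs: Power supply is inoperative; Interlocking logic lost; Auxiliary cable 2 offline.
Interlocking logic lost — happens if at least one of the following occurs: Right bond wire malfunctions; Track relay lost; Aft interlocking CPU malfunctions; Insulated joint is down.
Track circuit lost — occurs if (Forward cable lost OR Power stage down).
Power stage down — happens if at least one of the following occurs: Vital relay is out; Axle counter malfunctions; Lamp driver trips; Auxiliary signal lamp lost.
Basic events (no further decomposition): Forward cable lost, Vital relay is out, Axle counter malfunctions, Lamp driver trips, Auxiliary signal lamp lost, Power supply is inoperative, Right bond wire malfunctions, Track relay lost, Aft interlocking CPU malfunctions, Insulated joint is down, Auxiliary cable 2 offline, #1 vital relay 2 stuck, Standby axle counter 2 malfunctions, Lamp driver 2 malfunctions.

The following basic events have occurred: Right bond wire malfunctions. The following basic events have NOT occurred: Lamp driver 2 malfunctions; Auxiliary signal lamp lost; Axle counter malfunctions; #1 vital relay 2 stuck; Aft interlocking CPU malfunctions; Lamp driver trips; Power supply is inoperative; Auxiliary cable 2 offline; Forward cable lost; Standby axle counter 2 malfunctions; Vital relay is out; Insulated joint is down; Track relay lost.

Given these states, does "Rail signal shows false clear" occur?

No

Power stage down [OR]: Vital relay is out=not, Axle counter malfunctions=not, Lamp driver trips=not, Auxiliary signal lamp lost=not → no input occurs → does not occur.
Track circuit lost [OR]: Forward cable lost=not, Power stage down=not → no input occurs → does not occur.
Interlocking logic lost [OR]: Right bond wire malfunctions=occurs, Track relay lost=not, Aft interlocking CPU malfunctions=not, Insulated joint is down=not → at least one input occurs → occurs.
Signal drive unavailable [OR]: Power supply is inoperative=not, Interlocking logic lost=occurs, Auxiliary cable 2 offline=not → at least one input occurs → occurs.
Vital path down [OR]: Signal drive unavailable=occurs, #1 vital relay 2 stuck=not, Standby axle counter 2 malfunctions=not, Lamp driver 2 malfunctions=not → at least one input occurs → occurs.
Rail signal shows false clear [AND]: Track circuit lost=not, Vital path down=occurs → not all inputs occur → does not occur.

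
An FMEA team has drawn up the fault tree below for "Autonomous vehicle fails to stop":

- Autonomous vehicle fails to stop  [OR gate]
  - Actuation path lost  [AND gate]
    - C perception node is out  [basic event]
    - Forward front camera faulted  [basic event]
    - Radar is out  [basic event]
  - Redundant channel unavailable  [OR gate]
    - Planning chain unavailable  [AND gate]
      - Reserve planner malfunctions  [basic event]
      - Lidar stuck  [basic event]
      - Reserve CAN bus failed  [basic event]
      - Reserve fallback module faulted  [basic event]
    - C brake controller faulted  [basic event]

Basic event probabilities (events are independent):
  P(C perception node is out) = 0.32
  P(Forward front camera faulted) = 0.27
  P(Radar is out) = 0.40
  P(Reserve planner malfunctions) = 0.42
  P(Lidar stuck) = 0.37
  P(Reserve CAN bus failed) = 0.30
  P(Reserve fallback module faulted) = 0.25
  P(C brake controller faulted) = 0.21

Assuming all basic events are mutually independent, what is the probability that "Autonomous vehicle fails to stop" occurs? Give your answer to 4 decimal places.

0.2462

P(Actuation path lost) [AND] = 0.32 × 0.27 × 0.40 = 0.034560
P(Planning chain unavailable) [AND] = 0.42 × 0.37 × 0.30 × 0.25 = 0.011655
P(Redundant channel unavailable) [OR] = 1 − (1−0.011655) × (1−0.21) = 0.219207
P(Autonomous vehicle fails to stop) [OR] = 1 − (1−0.034560) × (1−0.219207) = 0.246191
Rounded to 4 decimal places: P(Autonomous vehicle fails to stop) ≈ 0.2462.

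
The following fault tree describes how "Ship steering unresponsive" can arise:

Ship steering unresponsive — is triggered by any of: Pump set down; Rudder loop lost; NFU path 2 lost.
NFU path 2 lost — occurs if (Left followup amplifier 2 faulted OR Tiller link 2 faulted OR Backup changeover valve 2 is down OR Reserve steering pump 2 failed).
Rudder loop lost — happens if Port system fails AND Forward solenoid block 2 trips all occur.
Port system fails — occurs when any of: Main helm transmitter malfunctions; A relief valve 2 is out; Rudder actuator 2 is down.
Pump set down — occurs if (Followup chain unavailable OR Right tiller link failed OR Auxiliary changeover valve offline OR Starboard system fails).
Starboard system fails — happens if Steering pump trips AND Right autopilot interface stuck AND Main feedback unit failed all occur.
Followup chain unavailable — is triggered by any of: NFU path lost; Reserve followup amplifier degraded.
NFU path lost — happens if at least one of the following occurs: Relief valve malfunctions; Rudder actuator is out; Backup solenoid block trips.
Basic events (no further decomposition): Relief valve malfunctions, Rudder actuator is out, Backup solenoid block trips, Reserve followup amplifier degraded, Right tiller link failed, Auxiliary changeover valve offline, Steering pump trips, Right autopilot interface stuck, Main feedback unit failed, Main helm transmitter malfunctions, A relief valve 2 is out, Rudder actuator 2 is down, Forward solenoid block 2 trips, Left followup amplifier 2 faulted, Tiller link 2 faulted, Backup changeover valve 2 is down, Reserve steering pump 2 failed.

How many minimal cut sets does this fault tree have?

14

NFU path lost [OR]: union of children's cut sets → 3 cut set(s).
Followup chain unavailable [OR]: union of children's cut sets → 4 cut set(s).
Starboard system fails [AND]: one cut set from each child combined → 1 × 1 × 1 = 1 cut set(s).
Pump set down [OR]: union of children's cut sets → 7 cut set(s).
Port system fails [OR]: union of children's cut sets → 3 cut set(s).
Rudder loop lost [AND]: one cut set from each child combined → 3 × 1 = 3 cut set(s).
NFU path 2 lost [OR]: union of children's cut sets → 4 cut set(s).
Ship steering unresponsive [OR]: union of children's cut sets → 14 cut set(s).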